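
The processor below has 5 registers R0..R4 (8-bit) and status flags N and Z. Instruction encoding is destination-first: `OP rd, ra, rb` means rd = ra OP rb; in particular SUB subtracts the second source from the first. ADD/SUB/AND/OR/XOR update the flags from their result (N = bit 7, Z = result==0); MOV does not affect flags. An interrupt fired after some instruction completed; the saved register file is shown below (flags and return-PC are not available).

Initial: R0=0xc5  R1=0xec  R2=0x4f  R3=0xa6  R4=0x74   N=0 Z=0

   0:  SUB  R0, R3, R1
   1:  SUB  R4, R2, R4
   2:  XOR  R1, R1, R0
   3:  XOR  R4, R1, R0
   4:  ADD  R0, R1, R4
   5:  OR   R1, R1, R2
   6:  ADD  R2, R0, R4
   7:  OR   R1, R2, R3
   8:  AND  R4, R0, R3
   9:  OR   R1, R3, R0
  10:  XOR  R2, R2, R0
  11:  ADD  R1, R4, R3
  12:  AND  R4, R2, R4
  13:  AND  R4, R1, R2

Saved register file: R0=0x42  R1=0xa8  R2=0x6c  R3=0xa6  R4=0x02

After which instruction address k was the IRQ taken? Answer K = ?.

K = 11

after  0: R0=0xba R1=0xec R2=0x4f R3=0xa6 R4=0x74  N=1 Z=0
after  1: R0=0xba R1=0xec R2=0x4f R3=0xa6 R4=0xdb  N=1 Z=0
after  2: R0=0xba R1=0x56 R2=0x4f R3=0xa6 R4=0xdb  N=0 Z=0
after  3: R0=0xba R1=0x56 R2=0x4f R3=0xa6 R4=0xec  N=1 Z=0
after  4: R0=0x42 R1=0x56 R2=0x4f R3=0xa6 R4=0xec  N=0 Z=0
after  5: R0=0x42 R1=0x5f R2=0x4f R3=0xa6 R4=0xec  N=0 Z=0
after  6: R0=0x42 R1=0x5f R2=0x2e R3=0xa6 R4=0xec  N=0 Z=0
after  7: R0=0x42 R1=0xae R2=0x2e R3=0xa6 R4=0xec  N=1 Z=0
after  8: R0=0x42 R1=0xae R2=0x2e R3=0xa6 R4=0x02  N=0 Z=0
after  9: R0=0x42 R1=0xe6 R2=0x2e R3=0xa6 R4=0x02  N=1 Z=0
after 10: R0=0x42 R1=0xe6 R2=0x6c R3=0xa6 R4=0x02  N=0 Z=0
after 11: R0=0x42 R1=0xa8 R2=0x6c R3=0xa6 R4=0x02  N=1 Z=0
-- IRQ taken; context saved, return-PC = 12 --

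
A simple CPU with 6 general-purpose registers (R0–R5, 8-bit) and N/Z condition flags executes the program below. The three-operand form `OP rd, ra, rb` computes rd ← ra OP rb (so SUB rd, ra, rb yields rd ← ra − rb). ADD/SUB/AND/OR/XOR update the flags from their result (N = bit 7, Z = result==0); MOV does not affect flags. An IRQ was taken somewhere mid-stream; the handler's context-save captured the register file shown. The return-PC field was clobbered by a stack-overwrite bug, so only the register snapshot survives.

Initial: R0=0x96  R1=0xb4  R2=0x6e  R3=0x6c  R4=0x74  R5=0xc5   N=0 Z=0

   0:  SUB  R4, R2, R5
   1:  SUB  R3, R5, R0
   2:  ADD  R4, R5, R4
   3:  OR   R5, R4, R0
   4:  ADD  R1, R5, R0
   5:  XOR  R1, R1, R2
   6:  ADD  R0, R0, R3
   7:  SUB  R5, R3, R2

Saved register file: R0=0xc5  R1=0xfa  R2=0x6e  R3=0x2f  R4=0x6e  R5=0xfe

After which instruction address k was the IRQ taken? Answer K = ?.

after  0: R0=0x96 R1=0xb4 R2=0x6e R3=0x6c R4=0xa9 R5=0xc5  N=1 Z=0
after  1: R0=0x96 R1=0xb4 R2=0x6e R3=0x2f R4=0xa9 R5=0xc5  N=0 Z=0
after  2: R0=0x96 R1=0xb4 R2=0x6e R3=0x2f R4=0x6e R5=0xc5  N=0 Z=0
after  3: R0=0x96 R1=0xb4 R2=0x6e R3=0x2f R4=0x6e R5=0xfe  N=1 Z=0
after  4: R0=0x96 R1=0x94 R2=0x6e R3=0x2f R4=0x6e R5=0xfe  N=1 Z=0
after  5: R0=0x96 R1=0xfa R2=0x6e R3=0x2f R4=0x6e R5=0xfe  N=1 Z=0
after  6: R0=0xc5 R1=0xfa R2=0x6e R3=0x2f R4=0x6e R5=0xfe  N=1 Z=0
-- IRQ taken; context saved, return-PC = 7 --

K = 6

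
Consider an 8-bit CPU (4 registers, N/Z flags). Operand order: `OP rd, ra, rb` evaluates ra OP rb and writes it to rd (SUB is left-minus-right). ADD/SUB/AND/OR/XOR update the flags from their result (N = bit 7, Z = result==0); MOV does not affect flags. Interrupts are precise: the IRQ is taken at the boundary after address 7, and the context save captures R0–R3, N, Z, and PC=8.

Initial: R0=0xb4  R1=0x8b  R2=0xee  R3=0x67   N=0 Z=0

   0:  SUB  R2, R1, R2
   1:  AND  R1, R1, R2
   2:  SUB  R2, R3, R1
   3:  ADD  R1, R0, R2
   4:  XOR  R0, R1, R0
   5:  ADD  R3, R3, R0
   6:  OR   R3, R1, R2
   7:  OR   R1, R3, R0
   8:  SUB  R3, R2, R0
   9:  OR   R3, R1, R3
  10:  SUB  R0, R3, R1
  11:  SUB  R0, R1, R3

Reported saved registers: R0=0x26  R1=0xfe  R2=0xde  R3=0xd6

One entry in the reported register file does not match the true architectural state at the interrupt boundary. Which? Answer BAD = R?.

after  0: R0=0xb4 R1=0x8b R2=0x9d R3=0x67  N=1 Z=0
after  1: R0=0xb4 R1=0x89 R2=0x9d R3=0x67  N=1 Z=0
after  2: R0=0xb4 R1=0x89 R2=0xde R3=0x67  N=1 Z=0
after  3: R0=0xb4 R1=0x92 R2=0xde R3=0x67  N=1 Z=0
after  4: R0=0x26 R1=0x92 R2=0xde R3=0x67  N=0 Z=0
after  5: R0=0x26 R1=0x92 R2=0xde R3=0x8d  N=1 Z=0
after  6: R0=0x26 R1=0x92 R2=0xde R3=0xde  N=1 Z=0
after  7: R0=0x26 R1=0xfe R2=0xde R3=0xde  N=1 Z=0
-- IRQ taken; context saved, return-PC = 8 --
mismatch: R3: reported 0xd6 vs actual 0xde

BAD = R3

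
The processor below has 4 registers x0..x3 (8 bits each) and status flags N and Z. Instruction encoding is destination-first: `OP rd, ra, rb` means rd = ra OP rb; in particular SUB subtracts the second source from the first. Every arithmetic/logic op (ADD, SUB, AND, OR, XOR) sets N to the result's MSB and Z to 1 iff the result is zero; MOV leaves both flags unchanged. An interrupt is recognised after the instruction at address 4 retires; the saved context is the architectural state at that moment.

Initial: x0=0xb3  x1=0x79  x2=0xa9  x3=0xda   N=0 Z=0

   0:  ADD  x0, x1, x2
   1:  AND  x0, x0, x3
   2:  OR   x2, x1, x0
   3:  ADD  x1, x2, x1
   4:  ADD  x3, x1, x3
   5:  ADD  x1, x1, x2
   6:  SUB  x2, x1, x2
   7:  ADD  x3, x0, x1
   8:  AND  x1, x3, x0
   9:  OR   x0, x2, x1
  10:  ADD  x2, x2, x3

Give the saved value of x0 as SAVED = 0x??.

after  0: x0=0x22 x1=0x79 x2=0xa9 x3=0xda  N=0 Z=0
after  1: x0=0x02 x1=0x79 x2=0xa9 x3=0xda  N=0 Z=0
after  2: x0=0x02 x1=0x79 x2=0x7b x3=0xda  N=0 Z=0
after  3: x0=0x02 x1=0xf4 x2=0x7b x3=0xda  N=1 Z=0
after  4: x0=0x02 x1=0xf4 x2=0x7b x3=0xce  N=1 Z=0
-- IRQ taken; context saved, return-PC = 5 --

SAVED = 0x02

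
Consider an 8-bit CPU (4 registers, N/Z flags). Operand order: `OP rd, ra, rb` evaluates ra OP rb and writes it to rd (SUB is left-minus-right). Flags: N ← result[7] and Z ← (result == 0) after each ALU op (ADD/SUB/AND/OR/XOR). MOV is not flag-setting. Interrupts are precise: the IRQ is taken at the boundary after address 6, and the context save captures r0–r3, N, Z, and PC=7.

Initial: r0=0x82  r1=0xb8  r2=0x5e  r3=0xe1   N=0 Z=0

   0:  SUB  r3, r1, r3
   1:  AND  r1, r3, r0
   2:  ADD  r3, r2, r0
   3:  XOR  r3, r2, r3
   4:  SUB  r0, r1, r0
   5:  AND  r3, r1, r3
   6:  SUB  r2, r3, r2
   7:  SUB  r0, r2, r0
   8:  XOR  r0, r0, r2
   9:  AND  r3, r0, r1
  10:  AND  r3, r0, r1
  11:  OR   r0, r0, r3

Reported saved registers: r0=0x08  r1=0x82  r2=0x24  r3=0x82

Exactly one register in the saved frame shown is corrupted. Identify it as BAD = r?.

BAD = r0

after  0: r0=0x82 r1=0xb8 r2=0x5e r3=0xd7  N=1 Z=0
after  1: r0=0x82 r1=0x82 r2=0x5e r3=0xd7  N=1 Z=0
after  2: r0=0x82 r1=0x82 r2=0x5e r3=0xe0  N=1 Z=0
after  3: r0=0x82 r1=0x82 r2=0x5e r3=0xbe  N=1 Z=0
after  4: r0=0x00 r1=0x82 r2=0x5e r3=0xbe  N=0 Z=1
after  5: r0=0x00 r1=0x82 r2=0x5e r3=0x82  N=1 Z=0
after  6: r0=0x00 r1=0x82 r2=0x24 r3=0x82  N=0 Z=0
-- IRQ taken; context saved, return-PC = 7 --
mismatch: r0: reported 0x08 vs actual 0x00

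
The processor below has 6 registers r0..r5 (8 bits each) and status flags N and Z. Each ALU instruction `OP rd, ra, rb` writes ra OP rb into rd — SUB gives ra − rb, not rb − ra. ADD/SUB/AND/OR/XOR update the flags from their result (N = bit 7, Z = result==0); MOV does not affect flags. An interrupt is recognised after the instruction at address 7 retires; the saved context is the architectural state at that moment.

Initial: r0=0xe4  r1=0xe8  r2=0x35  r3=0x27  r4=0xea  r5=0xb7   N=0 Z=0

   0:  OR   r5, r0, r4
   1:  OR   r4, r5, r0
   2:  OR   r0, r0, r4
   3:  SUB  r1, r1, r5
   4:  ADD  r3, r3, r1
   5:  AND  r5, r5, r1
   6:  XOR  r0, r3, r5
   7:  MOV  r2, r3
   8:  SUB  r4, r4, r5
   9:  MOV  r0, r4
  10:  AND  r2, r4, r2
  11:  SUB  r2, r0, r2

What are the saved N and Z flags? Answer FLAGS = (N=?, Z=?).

after  0: r0=0xe4 r1=0xe8 r2=0x35 r3=0x27 r4=0xea r5=0xee  N=1 Z=0
after  1: r0=0xe4 r1=0xe8 r2=0x35 r3=0x27 r4=0xee r5=0xee  N=1 Z=0
after  2: r0=0xee r1=0xe8 r2=0x35 r3=0x27 r4=0xee r5=0xee  N=1 Z=0
after  3: r0=0xee r1=0xfa r2=0x35 r3=0x27 r4=0xee r5=0xee  N=1 Z=0
after  4: r0=0xee r1=0xfa r2=0x35 r3=0x21 r4=0xee r5=0xee  N=0 Z=0
after  5: r0=0xee r1=0xfa r2=0x35 r3=0x21 r4=0xee r5=0xea  N=1 Z=0
after  6: r0=0xcb r1=0xfa r2=0x35 r3=0x21 r4=0xee r5=0xea  N=1 Z=0
after  7: r0=0xcb r1=0xfa r2=0x21 r3=0x21 r4=0xee r5=0xea  N=1 Z=0
-- IRQ taken; context saved, return-PC = 8 --

FLAGS = (N=1, Z=0)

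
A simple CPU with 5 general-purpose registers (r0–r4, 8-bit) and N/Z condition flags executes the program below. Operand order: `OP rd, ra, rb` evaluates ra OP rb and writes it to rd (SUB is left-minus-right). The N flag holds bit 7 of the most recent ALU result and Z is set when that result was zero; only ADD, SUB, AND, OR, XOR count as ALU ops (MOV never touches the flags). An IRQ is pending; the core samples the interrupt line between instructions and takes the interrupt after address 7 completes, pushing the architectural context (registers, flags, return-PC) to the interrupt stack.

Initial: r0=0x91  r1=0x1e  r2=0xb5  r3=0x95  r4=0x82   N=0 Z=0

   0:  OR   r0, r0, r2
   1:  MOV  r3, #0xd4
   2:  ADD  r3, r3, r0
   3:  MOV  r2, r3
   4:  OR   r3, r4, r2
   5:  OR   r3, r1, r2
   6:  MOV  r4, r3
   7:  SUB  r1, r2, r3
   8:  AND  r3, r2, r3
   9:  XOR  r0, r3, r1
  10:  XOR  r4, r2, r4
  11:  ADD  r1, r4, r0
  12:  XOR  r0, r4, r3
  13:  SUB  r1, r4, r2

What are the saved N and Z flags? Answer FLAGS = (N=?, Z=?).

FLAGS = (N=1, Z=0)

after  0: r0=0xb5 r1=0x1e r2=0xb5 r3=0x95 r4=0x82  N=1 Z=0
after  1: r0=0xb5 r1=0x1e r2=0xb5 r3=0xd4 r4=0x82  N=1 Z=0
after  2: r0=0xb5 r1=0x1e r2=0xb5 r3=0x89 r4=0x82  N=1 Z=0
after  3: r0=0xb5 r1=0x1e r2=0x89 r3=0x89 r4=0x82  N=1 Z=0
after  4: r0=0xb5 r1=0x1e r2=0x89 r3=0x8b r4=0x82  N=1 Z=0
after  5: r0=0xb5 r1=0x1e r2=0x89 r3=0x9f r4=0x82  N=1 Z=0
after  6: r0=0xb5 r1=0x1e r2=0x89 r3=0x9f r4=0x9f  N=1 Z=0
after  7: r0=0xb5 r1=0xea r2=0x89 r3=0x9f r4=0x9f  N=1 Z=0
-- IRQ taken; context saved, return-PC = 8 --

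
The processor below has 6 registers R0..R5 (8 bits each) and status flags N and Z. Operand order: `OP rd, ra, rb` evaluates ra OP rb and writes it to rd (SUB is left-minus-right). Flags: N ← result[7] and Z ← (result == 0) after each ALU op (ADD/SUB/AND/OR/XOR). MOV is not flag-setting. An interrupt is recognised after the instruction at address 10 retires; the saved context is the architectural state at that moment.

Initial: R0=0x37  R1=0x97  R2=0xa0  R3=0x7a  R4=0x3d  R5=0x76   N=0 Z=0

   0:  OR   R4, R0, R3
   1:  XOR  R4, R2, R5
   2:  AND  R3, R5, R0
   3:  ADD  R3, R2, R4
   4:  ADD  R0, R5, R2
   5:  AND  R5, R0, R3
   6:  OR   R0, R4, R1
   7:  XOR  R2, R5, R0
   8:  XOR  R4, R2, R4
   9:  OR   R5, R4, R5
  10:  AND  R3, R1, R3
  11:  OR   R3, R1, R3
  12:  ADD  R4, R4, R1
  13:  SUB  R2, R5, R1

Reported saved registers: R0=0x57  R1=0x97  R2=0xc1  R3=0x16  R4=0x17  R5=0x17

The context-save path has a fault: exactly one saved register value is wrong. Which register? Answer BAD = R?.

BAD = R0

after  0: R0=0x37 R1=0x97 R2=0xa0 R3=0x7a R4=0x7f R5=0x76  N=0 Z=0
after  1: R0=0x37 R1=0x97 R2=0xa0 R3=0x7a R4=0xd6 R5=0x76  N=1 Z=0
after  2: R0=0x37 R1=0x97 R2=0xa0 R3=0x36 R4=0xd6 R5=0x76  N=0 Z=0
after  3: R0=0x37 R1=0x97 R2=0xa0 R3=0x76 R4=0xd6 R5=0x76  N=0 Z=0
after  4: R0=0x16 R1=0x97 R2=0xa0 R3=0x76 R4=0xd6 R5=0x76  N=0 Z=0
after  5: R0=0x16 R1=0x97 R2=0xa0 R3=0x76 R4=0xd6 R5=0x16  N=0 Z=0
after  6: R0=0xd7 R1=0x97 R2=0xa0 R3=0x76 R4=0xd6 R5=0x16  N=1 Z=0
after  7: R0=0xd7 R1=0x97 R2=0xc1 R3=0x76 R4=0xd6 R5=0x16  N=1 Z=0
after  8: R0=0xd7 R1=0x97 R2=0xc1 R3=0x76 R4=0x17 R5=0x16  N=0 Z=0
after  9: R0=0xd7 R1=0x97 R2=0xc1 R3=0x76 R4=0x17 R5=0x17  N=0 Z=0
after 10: R0=0xd7 R1=0x97 R2=0xc1 R3=0x16 R4=0x17 R5=0x17  N=0 Z=0
-- IRQ taken; context saved, return-PC = 11 --
mismatch: R0: reported 0x57 vs actual 0xd7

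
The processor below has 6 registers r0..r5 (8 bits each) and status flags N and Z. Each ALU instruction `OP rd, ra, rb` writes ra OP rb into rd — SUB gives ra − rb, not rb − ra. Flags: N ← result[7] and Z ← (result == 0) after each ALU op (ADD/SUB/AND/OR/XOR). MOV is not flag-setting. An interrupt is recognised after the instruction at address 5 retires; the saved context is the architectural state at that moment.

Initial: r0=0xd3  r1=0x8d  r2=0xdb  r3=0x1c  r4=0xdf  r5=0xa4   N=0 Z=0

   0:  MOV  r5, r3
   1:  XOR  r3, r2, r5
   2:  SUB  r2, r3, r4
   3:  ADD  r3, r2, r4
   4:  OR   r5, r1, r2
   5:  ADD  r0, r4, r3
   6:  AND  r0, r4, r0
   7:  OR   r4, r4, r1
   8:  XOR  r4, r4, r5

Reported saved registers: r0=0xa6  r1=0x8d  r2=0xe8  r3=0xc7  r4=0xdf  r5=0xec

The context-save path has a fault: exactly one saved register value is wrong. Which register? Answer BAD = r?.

BAD = r5

after  0: r0=0xd3 r1=0x8d r2=0xdb r3=0x1c r4=0xdf r5=0x1c  N=0 Z=0
after  1: r0=0xd3 r1=0x8d r2=0xdb r3=0xc7 r4=0xdf r5=0x1c  N=1 Z=0
after  2: r0=0xd3 r1=0x8d r2=0xe8 r3=0xc7 r4=0xdf r5=0x1c  N=1 Z=0
after  3: r0=0xd3 r1=0x8d r2=0xe8 r3=0xc7 r4=0xdf r5=0x1c  N=1 Z=0
after  4: r0=0xd3 r1=0x8d r2=0xe8 r3=0xc7 r4=0xdf r5=0xed  N=1 Z=0
after  5: r0=0xa6 r1=0x8d r2=0xe8 r3=0xc7 r4=0xdf r5=0xed  N=1 Z=0
-- IRQ taken; context saved, return-PC = 6 --
mismatch: r5: reported 0xec vs actual 0xed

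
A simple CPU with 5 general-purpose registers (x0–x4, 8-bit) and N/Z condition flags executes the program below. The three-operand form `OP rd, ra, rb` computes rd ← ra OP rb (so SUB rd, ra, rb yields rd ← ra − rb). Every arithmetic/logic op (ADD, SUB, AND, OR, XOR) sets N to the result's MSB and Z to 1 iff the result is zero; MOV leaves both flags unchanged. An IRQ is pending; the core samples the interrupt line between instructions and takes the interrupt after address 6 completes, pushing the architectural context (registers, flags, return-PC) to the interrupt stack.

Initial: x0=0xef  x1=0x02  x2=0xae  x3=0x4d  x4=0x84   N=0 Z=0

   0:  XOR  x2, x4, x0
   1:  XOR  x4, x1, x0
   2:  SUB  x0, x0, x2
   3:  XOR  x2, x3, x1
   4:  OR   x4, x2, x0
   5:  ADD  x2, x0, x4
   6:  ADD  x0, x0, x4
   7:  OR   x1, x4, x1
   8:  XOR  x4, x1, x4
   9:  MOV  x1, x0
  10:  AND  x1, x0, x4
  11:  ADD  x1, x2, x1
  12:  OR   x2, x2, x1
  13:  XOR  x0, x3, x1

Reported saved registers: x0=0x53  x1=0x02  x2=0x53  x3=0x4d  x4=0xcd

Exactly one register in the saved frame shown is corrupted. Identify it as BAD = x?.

BAD = x4

after  0: x0=0xef x1=0x02 x2=0x6b x3=0x4d x4=0x84  N=0 Z=0
after  1: x0=0xef x1=0x02 x2=0x6b x3=0x4d x4=0xed  N=1 Z=0
after  2: x0=0x84 x1=0x02 x2=0x6b x3=0x4d x4=0xed  N=1 Z=0
after  3: x0=0x84 x1=0x02 x2=0x4f x3=0x4d x4=0xed  N=0 Z=0
after  4: x0=0x84 x1=0x02 x2=0x4f x3=0x4d x4=0xcf  N=1 Z=0
after  5: x0=0x84 x1=0x02 x2=0x53 x3=0x4d x4=0xcf  N=0 Z=0
after  6: x0=0x53 x1=0x02 x2=0x53 x3=0x4d x4=0xcf  N=0 Z=0
-- IRQ taken; context saved, return-PC = 7 --
mismatch: x4: reported 0xcd vs actual 0xcf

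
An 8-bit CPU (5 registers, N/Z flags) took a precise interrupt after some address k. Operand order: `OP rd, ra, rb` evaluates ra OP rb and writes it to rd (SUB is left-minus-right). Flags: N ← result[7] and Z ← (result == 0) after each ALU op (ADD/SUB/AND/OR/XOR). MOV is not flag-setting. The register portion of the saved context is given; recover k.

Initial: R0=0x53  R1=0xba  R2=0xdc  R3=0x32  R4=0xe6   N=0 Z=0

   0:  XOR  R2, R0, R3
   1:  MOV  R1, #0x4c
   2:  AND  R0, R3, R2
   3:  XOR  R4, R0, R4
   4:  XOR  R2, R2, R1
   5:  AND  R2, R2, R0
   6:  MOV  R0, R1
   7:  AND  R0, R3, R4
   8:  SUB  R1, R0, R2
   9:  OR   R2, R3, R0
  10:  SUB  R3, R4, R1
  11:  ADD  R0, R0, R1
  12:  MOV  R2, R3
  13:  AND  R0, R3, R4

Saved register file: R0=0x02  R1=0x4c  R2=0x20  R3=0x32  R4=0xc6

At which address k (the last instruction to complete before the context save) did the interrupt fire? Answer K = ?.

after  0: R0=0x53 R1=0xba R2=0x61 R3=0x32 R4=0xe6  N=0 Z=0
after  1: R0=0x53 R1=0x4c R2=0x61 R3=0x32 R4=0xe6  N=0 Z=0
after  2: R0=0x20 R1=0x4c R2=0x61 R3=0x32 R4=0xe6  N=0 Z=0
after  3: R0=0x20 R1=0x4c R2=0x61 R3=0x32 R4=0xc6  N=1 Z=0
after  4: R0=0x20 R1=0x4c R2=0x2d R3=0x32 R4=0xc6  N=0 Z=0
after  5: R0=0x20 R1=0x4c R2=0x20 R3=0x32 R4=0xc6  N=0 Z=0
after  6: R0=0x4c R1=0x4c R2=0x20 R3=0x32 R4=0xc6  N=0 Z=0
after  7: R0=0x02 R1=0x4c R2=0x20 R3=0x32 R4=0xc6  N=0 Z=0
-- IRQ taken; context saved, return-PC = 8 --

K = 7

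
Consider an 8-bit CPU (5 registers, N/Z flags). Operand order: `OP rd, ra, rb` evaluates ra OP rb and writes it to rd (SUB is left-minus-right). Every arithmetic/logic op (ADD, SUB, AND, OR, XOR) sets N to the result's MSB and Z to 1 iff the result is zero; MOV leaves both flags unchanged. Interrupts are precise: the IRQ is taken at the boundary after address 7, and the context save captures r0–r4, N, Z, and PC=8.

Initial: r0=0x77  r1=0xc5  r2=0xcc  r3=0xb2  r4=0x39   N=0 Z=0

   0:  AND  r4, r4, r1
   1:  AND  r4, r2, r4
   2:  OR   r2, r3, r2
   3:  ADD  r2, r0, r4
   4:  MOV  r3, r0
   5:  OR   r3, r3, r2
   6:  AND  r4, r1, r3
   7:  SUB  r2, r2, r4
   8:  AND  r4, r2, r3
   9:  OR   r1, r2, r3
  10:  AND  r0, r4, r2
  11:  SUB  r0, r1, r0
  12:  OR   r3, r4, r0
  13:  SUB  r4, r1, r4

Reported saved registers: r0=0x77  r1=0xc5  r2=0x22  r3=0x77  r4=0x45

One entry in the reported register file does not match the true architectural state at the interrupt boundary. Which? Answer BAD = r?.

BAD = r2

after  0: r0=0x77 r1=0xc5 r2=0xcc r3=0xb2 r4=0x01  N=0 Z=0
after  1: r0=0x77 r1=0xc5 r2=0xcc r3=0xb2 r4=0x00  N=0 Z=1
after  2: r0=0x77 r1=0xc5 r2=0xfe r3=0xb2 r4=0x00  N=1 Z=0
after  3: r0=0x77 r1=0xc5 r2=0x77 r3=0xb2 r4=0x00  N=0 Z=0
after  4: r0=0x77 r1=0xc5 r2=0x77 r3=0x77 r4=0x00  N=0 Z=0
after  5: r0=0x77 r1=0xc5 r2=0x77 r3=0x77 r4=0x00  N=0 Z=0
after  6: r0=0x77 r1=0xc5 r2=0x77 r3=0x77 r4=0x45  N=0 Z=0
after  7: r0=0x77 r1=0xc5 r2=0x32 r3=0x77 r4=0x45  N=0 Z=0
-- IRQ taken; context saved, return-PC = 8 --
mismatch: r2: reported 0x22 vs actual 0x32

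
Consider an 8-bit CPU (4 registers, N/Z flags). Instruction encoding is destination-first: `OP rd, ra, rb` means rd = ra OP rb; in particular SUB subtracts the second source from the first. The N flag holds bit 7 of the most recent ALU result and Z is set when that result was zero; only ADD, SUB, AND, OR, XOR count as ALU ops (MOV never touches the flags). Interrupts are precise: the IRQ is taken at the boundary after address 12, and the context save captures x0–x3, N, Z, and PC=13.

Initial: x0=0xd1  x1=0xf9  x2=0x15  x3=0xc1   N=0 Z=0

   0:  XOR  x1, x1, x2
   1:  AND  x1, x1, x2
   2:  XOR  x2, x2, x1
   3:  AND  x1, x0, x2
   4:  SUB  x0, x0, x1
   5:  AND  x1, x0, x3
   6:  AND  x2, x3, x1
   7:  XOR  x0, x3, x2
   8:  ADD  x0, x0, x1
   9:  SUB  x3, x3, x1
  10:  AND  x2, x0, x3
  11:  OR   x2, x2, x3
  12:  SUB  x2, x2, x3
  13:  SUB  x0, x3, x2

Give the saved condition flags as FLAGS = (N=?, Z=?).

FLAGS = (N=0, Z=1)

after  0: x0=0xd1 x1=0xec x2=0x15 x3=0xc1  N=1 Z=0
after  1: x0=0xd1 x1=0x04 x2=0x15 x3=0xc1  N=0 Z=0
after  2: x0=0xd1 x1=0x04 x2=0x11 x3=0xc1  N=0 Z=0
after  3: x0=0xd1 x1=0x11 x2=0x11 x3=0xc1  N=0 Z=0
after  4: x0=0xc0 x1=0x11 x2=0x11 x3=0xc1  N=1 Z=0
after  5: x0=0xc0 x1=0xc0 x2=0x11 x3=0xc1  N=1 Z=0
after  6: x0=0xc0 x1=0xc0 x2=0xc0 x3=0xc1  N=1 Z=0
after  7: x0=0x01 x1=0xc0 x2=0xc0 x3=0xc1  N=0 Z=0
after  8: x0=0xc1 x1=0xc0 x2=0xc0 x3=0xc1  N=1 Z=0
after  9: x0=0xc1 x1=0xc0 x2=0xc0 x3=0x01  N=0 Z=0
after 10: x0=0xc1 x1=0xc0 x2=0x01 x3=0x01  N=0 Z=0
after 11: x0=0xc1 x1=0xc0 x2=0x01 x3=0x01  N=0 Z=0
after 12: x0=0xc1 x1=0xc0 x2=0x00 x3=0x01  N=0 Z=1
-- IRQ taken; context saved, return-PC = 13 --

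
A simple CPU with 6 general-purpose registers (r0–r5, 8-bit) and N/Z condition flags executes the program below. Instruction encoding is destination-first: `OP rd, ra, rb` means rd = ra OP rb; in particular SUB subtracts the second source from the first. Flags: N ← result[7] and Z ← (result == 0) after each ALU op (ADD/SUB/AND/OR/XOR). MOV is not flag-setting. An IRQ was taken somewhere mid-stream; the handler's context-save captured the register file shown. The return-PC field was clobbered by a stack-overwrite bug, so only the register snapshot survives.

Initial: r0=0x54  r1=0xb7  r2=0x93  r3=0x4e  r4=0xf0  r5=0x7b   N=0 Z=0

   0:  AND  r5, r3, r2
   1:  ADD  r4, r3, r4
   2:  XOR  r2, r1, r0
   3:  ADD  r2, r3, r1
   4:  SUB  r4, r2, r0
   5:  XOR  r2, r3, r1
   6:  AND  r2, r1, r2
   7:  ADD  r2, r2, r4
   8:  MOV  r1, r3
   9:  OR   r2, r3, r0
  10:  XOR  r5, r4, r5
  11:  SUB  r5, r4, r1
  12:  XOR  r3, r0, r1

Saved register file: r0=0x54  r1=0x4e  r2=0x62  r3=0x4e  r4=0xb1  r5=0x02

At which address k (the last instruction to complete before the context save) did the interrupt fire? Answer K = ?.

K = 8

after  0: r0=0x54 r1=0xb7 r2=0x93 r3=0x4e r4=0xf0 r5=0x02  N=0 Z=0
after  1: r0=0x54 r1=0xb7 r2=0x93 r3=0x4e r4=0x3e r5=0x02  N=0 Z=0
after  2: r0=0x54 r1=0xb7 r2=0xe3 r3=0x4e r4=0x3e r5=0x02  N=1 Z=0
after  3: r0=0x54 r1=0xb7 r2=0x05 r3=0x4e r4=0x3e r5=0x02  N=0 Z=0
after  4: r0=0x54 r1=0xb7 r2=0x05 r3=0x4e r4=0xb1 r5=0x02  N=1 Z=0
after  5: r0=0x54 r1=0xb7 r2=0xf9 r3=0x4e r4=0xb1 r5=0x02  N=1 Z=0
after  6: r0=0x54 r1=0xb7 r2=0xb1 r3=0x4e r4=0xb1 r5=0x02  N=1 Z=0
after  7: r0=0x54 r1=0xb7 r2=0x62 r3=0x4e r4=0xb1 r5=0x02  N=0 Z=0
after  8: r0=0x54 r1=0x4e r2=0x62 r3=0x4e r4=0xb1 r5=0x02  N=0 Z=0
-- IRQ taken; context saved, return-PC = 9 --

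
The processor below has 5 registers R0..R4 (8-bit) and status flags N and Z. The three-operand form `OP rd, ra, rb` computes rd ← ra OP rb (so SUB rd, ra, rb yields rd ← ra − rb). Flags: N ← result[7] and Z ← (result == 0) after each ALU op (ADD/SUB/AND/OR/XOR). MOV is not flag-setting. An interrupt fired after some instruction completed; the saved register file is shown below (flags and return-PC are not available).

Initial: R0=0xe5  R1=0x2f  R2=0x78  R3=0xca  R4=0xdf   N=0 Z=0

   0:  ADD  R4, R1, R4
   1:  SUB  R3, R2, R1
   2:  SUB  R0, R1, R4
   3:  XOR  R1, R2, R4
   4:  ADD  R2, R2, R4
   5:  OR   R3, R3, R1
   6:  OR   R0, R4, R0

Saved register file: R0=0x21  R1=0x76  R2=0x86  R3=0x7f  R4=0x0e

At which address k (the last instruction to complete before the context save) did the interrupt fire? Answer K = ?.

K = 5

after  0: R0=0xe5 R1=0x2f R2=0x78 R3=0xca R4=0x0e  N=0 Z=0
after  1: R0=0xe5 R1=0x2f R2=0x78 R3=0x49 R4=0x0e  N=0 Z=0
after  2: R0=0x21 R1=0x2f R2=0x78 R3=0x49 R4=0x0e  N=0 Z=0
after  3: R0=0x21 R1=0x76 R2=0x78 R3=0x49 R4=0x0e  N=0 Z=0
after  4: R0=0x21 R1=0x76 R2=0x86 R3=0x49 R4=0x0e  N=1 Z=0
after  5: R0=0x21 R1=0x76 R2=0x86 R3=0x7f R4=0x0e  N=0 Z=0
-- IRQ taken; context saved, return-PC = 6 --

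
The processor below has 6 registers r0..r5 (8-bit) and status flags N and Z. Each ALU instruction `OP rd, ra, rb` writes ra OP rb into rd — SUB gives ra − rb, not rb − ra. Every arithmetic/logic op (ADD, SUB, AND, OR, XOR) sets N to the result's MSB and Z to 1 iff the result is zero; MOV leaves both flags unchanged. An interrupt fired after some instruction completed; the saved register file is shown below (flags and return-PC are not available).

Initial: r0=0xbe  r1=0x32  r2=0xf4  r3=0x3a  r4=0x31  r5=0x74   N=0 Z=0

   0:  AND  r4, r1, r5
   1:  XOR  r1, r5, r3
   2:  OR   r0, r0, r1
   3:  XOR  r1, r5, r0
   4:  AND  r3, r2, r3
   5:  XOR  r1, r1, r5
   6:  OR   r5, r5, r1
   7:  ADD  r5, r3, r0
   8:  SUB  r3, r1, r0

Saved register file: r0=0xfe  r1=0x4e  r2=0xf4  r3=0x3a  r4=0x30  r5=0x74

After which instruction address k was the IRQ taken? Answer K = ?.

K = 2

after  0: r0=0xbe r1=0x32 r2=0xf4 r3=0x3a r4=0x30 r5=0x74  N=0 Z=0
after  1: r0=0xbe r1=0x4e r2=0xf4 r3=0x3a r4=0x30 r5=0x74  N=0 Z=0
after  2: r0=0xfe r1=0x4e r2=0xf4 r3=0x3a r4=0x30 r5=0x74  N=1 Z=0
-- IRQ taken; context saved, return-PC = 3 --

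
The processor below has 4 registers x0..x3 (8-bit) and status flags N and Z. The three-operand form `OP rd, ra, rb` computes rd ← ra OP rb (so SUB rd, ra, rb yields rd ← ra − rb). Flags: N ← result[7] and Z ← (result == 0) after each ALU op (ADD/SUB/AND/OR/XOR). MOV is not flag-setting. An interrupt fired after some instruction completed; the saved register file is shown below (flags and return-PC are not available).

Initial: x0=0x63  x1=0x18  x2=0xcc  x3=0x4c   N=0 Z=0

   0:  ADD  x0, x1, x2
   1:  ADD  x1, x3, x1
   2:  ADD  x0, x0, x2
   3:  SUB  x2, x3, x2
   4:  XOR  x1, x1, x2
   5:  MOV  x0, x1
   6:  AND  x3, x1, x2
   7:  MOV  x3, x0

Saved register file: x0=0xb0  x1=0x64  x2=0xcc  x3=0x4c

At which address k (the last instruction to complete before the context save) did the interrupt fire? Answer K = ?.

K = 2

after  0: x0=0xe4 x1=0x18 x2=0xcc x3=0x4c  N=1 Z=0
after  1: x0=0xe4 x1=0x64 x2=0xcc x3=0x4c  N=0 Z=0
after  2: x0=0xb0 x1=0x64 x2=0xcc x3=0x4c  N=1 Z=0
-- IRQ taken; context saved, return-PC = 3 --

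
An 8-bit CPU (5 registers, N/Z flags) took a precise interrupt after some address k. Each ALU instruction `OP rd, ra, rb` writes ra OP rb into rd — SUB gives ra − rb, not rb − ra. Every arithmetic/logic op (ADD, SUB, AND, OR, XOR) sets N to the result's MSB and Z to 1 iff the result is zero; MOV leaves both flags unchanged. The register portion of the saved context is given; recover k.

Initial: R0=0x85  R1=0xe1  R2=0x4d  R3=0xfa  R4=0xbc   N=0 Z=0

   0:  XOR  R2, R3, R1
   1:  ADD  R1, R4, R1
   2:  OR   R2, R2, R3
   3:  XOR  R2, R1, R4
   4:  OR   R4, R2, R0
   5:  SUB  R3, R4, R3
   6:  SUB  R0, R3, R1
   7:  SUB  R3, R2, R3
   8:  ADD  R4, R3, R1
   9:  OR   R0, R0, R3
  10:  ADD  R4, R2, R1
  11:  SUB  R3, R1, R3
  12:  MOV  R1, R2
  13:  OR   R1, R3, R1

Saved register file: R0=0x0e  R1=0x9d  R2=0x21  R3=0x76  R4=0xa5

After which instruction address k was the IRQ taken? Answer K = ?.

after  0: R0=0x85 R1=0xe1 R2=0x1b R3=0xfa R4=0xbc  N=0 Z=0
after  1: R0=0x85 R1=0x9d R2=0x1b R3=0xfa R4=0xbc  N=1 Z=0
after  2: R0=0x85 R1=0x9d R2=0xfb R3=0xfa R4=0xbc  N=1 Z=0
after  3: R0=0x85 R1=0x9d R2=0x21 R3=0xfa R4=0xbc  N=0 Z=0
after  4: R0=0x85 R1=0x9d R2=0x21 R3=0xfa R4=0xa5  N=1 Z=0
after  5: R0=0x85 R1=0x9d R2=0x21 R3=0xab R4=0xa5  N=1 Z=0
after  6: R0=0x0e R1=0x9d R2=0x21 R3=0xab R4=0xa5  N=0 Z=0
after  7: R0=0x0e R1=0x9d R2=0x21 R3=0x76 R4=0xa5  N=0 Z=0
-- IRQ taken; context saved, return-PC = 8 --

K = 7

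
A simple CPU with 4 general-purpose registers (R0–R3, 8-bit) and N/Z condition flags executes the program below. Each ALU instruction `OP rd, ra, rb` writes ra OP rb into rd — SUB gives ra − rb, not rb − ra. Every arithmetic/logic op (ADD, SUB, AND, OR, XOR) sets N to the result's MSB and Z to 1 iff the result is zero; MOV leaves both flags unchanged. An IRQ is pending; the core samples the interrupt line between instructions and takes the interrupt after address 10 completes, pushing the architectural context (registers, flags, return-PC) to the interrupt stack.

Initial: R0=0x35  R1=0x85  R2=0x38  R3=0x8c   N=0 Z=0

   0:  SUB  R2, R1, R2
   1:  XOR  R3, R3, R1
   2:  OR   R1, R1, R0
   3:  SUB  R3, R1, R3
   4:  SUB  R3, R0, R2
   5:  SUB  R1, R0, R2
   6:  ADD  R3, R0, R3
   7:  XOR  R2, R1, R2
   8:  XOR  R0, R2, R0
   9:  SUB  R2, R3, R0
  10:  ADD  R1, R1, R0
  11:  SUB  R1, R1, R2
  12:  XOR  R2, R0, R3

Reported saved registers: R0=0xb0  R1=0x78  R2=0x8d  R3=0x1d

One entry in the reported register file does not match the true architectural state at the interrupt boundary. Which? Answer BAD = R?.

BAD = R0

after  0: R0=0x35 R1=0x85 R2=0x4d R3=0x8c  N=0 Z=0
after  1: R0=0x35 R1=0x85 R2=0x4d R3=0x09  N=0 Z=0
after  2: R0=0x35 R1=0xb5 R2=0x4d R3=0x09  N=1 Z=0
after  3: R0=0x35 R1=0xb5 R2=0x4d R3=0xac  N=1 Z=0
after  4: R0=0x35 R1=0xb5 R2=0x4d R3=0xe8  N=1 Z=0
after  5: R0=0x35 R1=0xe8 R2=0x4d R3=0xe8  N=1 Z=0
after  6: R0=0x35 R1=0xe8 R2=0x4d R3=0x1d  N=0 Z=0
after  7: R0=0x35 R1=0xe8 R2=0xa5 R3=0x1d  N=1 Z=0
after  8: R0=0x90 R1=0xe8 R2=0xa5 R3=0x1d  N=1 Z=0
after  9: R0=0x90 R1=0xe8 R2=0x8d R3=0x1d  N=1 Z=0
after 10: R0=0x90 R1=0x78 R2=0x8d R3=0x1d  N=0 Z=0
-- IRQ taken; context saved, return-PC = 11 --
mismatch: R0: reported 0xb0 vs actual 0x90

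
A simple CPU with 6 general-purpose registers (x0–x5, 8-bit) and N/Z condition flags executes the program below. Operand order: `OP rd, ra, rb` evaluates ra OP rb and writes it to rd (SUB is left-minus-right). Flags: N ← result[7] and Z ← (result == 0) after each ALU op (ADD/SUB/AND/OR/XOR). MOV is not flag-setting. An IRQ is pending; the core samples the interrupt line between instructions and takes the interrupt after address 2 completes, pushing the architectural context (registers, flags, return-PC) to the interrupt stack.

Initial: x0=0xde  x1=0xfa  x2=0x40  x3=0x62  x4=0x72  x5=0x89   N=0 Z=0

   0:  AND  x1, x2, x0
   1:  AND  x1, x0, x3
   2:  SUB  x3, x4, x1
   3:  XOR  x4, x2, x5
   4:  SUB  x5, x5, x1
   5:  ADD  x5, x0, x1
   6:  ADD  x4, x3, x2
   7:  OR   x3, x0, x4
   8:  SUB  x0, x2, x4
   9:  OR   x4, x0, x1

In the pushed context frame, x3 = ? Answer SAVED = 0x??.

after  0: x0=0xde x1=0x40 x2=0x40 x3=0x62 x4=0x72 x5=0x89  N=0 Z=0
after  1: x0=0xde x1=0x42 x2=0x40 x3=0x62 x4=0x72 x5=0x89  N=0 Z=0
after  2: x0=0xde x1=0x42 x2=0x40 x3=0x30 x4=0x72 x5=0x89  N=0 Z=0
-- IRQ taken; context saved, return-PC = 3 --

SAVED = 0x30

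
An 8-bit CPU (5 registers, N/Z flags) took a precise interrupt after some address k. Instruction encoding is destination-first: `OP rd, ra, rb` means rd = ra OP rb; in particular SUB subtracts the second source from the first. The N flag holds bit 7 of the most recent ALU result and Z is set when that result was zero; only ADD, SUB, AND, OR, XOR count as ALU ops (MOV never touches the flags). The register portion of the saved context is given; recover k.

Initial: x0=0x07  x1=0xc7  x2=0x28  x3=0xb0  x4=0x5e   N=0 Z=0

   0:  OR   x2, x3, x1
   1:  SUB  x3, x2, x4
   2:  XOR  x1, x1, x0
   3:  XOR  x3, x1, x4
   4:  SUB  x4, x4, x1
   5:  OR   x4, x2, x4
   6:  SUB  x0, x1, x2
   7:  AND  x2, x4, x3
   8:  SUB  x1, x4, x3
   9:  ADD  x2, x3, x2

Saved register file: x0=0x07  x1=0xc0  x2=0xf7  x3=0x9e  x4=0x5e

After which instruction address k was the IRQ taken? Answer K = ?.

after  0: x0=0x07 x1=0xc7 x2=0xf7 x3=0xb0 x4=0x5e  N=1 Z=0
after  1: x0=0x07 x1=0xc7 x2=0xf7 x3=0x99 x4=0x5e  N=1 Z=0
after  2: x0=0x07 x1=0xc0 x2=0xf7 x3=0x99 x4=0x5e  N=1 Z=0
after  3: x0=0x07 x1=0xc0 x2=0xf7 x3=0x9e x4=0x5e  N=1 Z=0
-- IRQ taken; context saved, return-PC = 4 --

K = 3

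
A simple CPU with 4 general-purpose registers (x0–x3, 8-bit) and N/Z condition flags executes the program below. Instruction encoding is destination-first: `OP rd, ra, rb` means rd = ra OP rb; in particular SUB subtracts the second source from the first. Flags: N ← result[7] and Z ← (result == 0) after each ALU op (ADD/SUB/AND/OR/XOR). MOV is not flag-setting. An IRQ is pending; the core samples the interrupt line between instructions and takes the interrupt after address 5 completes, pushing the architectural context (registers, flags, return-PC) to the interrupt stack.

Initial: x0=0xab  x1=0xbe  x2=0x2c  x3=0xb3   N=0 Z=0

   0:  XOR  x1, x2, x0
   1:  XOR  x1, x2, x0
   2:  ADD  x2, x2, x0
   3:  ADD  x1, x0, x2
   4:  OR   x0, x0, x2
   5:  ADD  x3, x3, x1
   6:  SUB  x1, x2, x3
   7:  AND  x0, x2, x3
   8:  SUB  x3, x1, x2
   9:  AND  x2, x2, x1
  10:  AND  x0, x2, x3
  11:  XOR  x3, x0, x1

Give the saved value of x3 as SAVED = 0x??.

SAVED = 0x35

after  0: x0=0xab x1=0x87 x2=0x2c x3=0xb3  N=1 Z=0
after  1: x0=0xab x1=0x87 x2=0x2c x3=0xb3  N=1 Z=0
after  2: x0=0xab x1=0x87 x2=0xd7 x3=0xb3  N=1 Z=0
after  3: x0=0xab x1=0x82 x2=0xd7 x3=0xb3  N=1 Z=0
after  4: x0=0xff x1=0x82 x2=0xd7 x3=0xb3  N=1 Z=0
after  5: x0=0xff x1=0x82 x2=0xd7 x3=0x35  N=0 Z=0
-- IRQ taken; context saved, return-PC = 6 --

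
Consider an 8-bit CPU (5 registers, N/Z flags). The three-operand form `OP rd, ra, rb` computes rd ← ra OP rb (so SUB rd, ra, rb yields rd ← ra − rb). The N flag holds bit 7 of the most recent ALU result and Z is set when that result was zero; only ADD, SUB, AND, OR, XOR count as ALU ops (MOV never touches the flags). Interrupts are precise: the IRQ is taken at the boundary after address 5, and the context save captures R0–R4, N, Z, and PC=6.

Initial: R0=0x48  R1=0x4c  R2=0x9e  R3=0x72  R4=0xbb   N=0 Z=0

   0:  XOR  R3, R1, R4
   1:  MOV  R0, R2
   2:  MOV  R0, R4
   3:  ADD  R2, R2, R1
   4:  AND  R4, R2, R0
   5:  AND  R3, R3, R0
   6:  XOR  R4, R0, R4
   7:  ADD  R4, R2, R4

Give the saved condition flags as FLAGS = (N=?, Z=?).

FLAGS = (N=1, Z=0)

after  0: R0=0x48 R1=0x4c R2=0x9e R3=0xf7 R4=0xbb  N=1 Z=0
after  1: R0=0x9e R1=0x4c R2=0x9e R3=0xf7 R4=0xbb  N=1 Z=0
after  2: R0=0xbb R1=0x4c R2=0x9e R3=0xf7 R4=0xbb  N=1 Z=0
after  3: R0=0xbb R1=0x4c R2=0xea R3=0xf7 R4=0xbb  N=1 Z=0
after  4: R0=0xbb R1=0x4c R2=0xea R3=0xf7 R4=0xaa  N=1 Z=0
after  5: R0=0xbb R1=0x4c R2=0xea R3=0xb3 R4=0xaa  N=1 Z=0
-- IRQ taken; context saved, return-PC = 6 --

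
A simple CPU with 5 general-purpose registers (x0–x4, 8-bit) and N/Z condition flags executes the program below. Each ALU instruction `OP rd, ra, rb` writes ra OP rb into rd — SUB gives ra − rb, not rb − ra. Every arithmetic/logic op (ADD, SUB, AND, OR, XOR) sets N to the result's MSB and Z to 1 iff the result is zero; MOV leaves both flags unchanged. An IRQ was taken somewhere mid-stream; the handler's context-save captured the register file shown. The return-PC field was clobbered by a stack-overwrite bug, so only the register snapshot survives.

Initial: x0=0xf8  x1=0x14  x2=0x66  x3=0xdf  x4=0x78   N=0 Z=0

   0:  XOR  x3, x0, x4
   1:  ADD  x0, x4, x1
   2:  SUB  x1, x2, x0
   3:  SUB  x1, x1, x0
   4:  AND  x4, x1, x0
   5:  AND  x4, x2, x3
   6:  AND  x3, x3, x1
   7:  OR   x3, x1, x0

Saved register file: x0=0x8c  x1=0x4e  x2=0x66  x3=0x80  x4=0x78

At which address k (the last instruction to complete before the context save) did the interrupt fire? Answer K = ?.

K = 3

after  0: x0=0xf8 x1=0x14 x2=0x66 x3=0x80 x4=0x78  N=1 Z=0
after  1: x0=0x8c x1=0x14 x2=0x66 x3=0x80 x4=0x78  N=1 Z=0
after  2: x0=0x8c x1=0xda x2=0x66 x3=0x80 x4=0x78  N=1 Z=0
after  3: x0=0x8c x1=0x4e x2=0x66 x3=0x80 x4=0x78  N=0 Z=0
-- IRQ taken; context saved, return-PC = 4 --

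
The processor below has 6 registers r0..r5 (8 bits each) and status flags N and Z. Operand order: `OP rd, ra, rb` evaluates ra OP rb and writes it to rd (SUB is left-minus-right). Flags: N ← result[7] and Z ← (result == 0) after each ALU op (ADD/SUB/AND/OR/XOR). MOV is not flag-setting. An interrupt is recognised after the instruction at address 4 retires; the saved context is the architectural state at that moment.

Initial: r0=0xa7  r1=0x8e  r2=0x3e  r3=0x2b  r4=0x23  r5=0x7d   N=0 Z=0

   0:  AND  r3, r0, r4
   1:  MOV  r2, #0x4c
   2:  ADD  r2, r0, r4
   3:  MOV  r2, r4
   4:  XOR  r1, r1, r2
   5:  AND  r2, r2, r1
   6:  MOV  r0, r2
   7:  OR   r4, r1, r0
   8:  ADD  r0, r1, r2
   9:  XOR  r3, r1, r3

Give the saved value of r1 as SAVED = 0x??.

SAVED = 0xad

after  0: r0=0xa7 r1=0x8e r2=0x3e r3=0x23 r4=0x23 r5=0x7d  N=0 Z=0
after  1: r0=0xa7 r1=0x8e r2=0x4c r3=0x23 r4=0x23 r5=0x7d  N=0 Z=0
after  2: r0=0xa7 r1=0x8e r2=0xca r3=0x23 r4=0x23 r5=0x7d  N=1 Z=0
after  3: r0=0xa7 r1=0x8e r2=0x23 r3=0x23 r4=0x23 r5=0x7d  N=1 Z=0
after  4: r0=0xa7 r1=0xad r2=0x23 r3=0x23 r4=0x23 r5=0x7d  N=1 Z=0
-- IRQ taken; context saved, return-PC = 5 --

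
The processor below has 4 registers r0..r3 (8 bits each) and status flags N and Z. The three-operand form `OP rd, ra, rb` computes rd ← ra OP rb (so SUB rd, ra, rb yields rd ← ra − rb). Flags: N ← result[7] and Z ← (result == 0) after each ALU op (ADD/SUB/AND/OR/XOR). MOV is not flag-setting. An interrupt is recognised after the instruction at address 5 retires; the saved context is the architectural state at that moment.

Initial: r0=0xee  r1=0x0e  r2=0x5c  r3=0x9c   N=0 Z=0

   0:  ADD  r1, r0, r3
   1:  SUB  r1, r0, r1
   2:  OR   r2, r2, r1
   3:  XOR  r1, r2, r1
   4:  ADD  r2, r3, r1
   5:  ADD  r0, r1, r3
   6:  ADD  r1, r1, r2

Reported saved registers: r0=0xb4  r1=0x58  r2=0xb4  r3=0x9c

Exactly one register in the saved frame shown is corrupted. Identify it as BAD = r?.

after  0: r0=0xee r1=0x8a r2=0x5c r3=0x9c  N=1 Z=0
after  1: r0=0xee r1=0x64 r2=0x5c r3=0x9c  N=0 Z=0
after  2: r0=0xee r1=0x64 r2=0x7c r3=0x9c  N=0 Z=0
after  3: r0=0xee r1=0x18 r2=0x7c r3=0x9c  N=0 Z=0
after  4: r0=0xee r1=0x18 r2=0xb4 r3=0x9c  N=1 Z=0
after  5: r0=0xb4 r1=0x18 r2=0xb4 r3=0x9c  N=1 Z=0
-- IRQ taken; context saved, return-PC = 6 --
mismatch: r1: reported 0x58 vs actual 0x18

BAD = r1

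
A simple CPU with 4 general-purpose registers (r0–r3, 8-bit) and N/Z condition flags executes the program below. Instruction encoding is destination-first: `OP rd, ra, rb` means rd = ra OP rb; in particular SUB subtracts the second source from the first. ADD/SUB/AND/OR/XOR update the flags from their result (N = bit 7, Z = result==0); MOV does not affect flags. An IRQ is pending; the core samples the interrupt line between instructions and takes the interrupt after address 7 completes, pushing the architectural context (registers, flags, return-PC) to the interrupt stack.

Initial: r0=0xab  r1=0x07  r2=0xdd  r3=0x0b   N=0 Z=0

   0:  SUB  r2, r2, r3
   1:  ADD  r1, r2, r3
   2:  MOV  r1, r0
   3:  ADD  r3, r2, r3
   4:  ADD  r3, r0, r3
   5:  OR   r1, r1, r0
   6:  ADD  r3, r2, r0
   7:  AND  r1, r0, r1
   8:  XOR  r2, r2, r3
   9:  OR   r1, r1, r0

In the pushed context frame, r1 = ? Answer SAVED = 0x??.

SAVED = 0xab

after  0: r0=0xab r1=0x07 r2=0xd2 r3=0x0b  N=1 Z=0
after  1: r0=0xab r1=0xdd r2=0xd2 r3=0x0b  N=1 Z=0
after  2: r0=0xab r1=0xab r2=0xd2 r3=0x0b  N=1 Z=0
after  3: r0=0xab r1=0xab r2=0xd2 r3=0xdd  N=1 Z=0
after  4: r0=0xab r1=0xab r2=0xd2 r3=0x88  N=1 Z=0
after  5: r0=0xab r1=0xab r2=0xd2 r3=0x88  N=1 Z=0
after  6: r0=0xab r1=0xab r2=0xd2 r3=0x7d  N=0 Z=0
after  7: r0=0xab r1=0xab r2=0xd2 r3=0x7d  N=1 Z=0
-- IRQ taken; context saved, return-PC = 8 --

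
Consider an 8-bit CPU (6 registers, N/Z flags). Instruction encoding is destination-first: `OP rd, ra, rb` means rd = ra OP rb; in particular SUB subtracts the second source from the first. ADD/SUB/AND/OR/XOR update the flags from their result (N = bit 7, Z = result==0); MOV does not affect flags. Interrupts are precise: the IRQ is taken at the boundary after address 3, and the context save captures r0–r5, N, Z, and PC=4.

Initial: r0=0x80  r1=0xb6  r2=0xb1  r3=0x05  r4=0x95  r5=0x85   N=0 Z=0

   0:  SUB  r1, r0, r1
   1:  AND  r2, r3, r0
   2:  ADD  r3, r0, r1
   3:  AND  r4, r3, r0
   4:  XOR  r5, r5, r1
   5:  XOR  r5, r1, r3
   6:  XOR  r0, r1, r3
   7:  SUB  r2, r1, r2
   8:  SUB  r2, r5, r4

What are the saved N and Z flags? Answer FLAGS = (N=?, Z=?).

FLAGS = (N=0, Z=1)

after  0: r0=0x80 r1=0xca r2=0xb1 r3=0x05 r4=0x95 r5=0x85  N=1 Z=0
after  1: r0=0x80 r1=0xca r2=0x00 r3=0x05 r4=0x95 r5=0x85  N=0 Z=1
after  2: r0=0x80 r1=0xca r2=0x00 r3=0x4a r4=0x95 r5=0x85  N=0 Z=0
after  3: r0=0x80 r1=0xca r2=0x00 r3=0x4a r4=0x00 r5=0x85  N=0 Z=1
-- IRQ taken; context saved, return-PC = 4 --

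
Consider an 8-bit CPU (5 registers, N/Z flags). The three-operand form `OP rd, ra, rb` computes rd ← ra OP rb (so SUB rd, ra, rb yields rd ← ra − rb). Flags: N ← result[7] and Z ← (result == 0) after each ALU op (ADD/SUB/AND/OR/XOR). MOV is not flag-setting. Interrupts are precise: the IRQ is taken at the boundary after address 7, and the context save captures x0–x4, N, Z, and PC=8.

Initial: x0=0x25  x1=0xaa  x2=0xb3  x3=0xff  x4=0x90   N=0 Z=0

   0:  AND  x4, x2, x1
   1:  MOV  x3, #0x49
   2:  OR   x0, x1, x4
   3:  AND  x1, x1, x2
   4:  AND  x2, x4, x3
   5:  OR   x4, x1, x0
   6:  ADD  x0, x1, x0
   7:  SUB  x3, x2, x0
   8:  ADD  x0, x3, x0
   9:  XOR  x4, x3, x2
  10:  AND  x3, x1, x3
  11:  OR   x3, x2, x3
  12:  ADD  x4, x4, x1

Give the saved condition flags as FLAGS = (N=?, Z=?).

after  0: x0=0x25 x1=0xaa x2=0xb3 x3=0xff x4=0xa2  N=1 Z=0
after  1: x0=0x25 x1=0xaa x2=0xb3 x3=0x49 x4=0xa2  N=1 Z=0
after  2: x0=0xaa x1=0xaa x2=0xb3 x3=0x49 x4=0xa2  N=1 Z=0
after  3: x0=0xaa x1=0xa2 x2=0xb3 x3=0x49 x4=0xa2  N=1 Z=0
after  4: x0=0xaa x1=0xa2 x2=0x00 x3=0x49 x4=0xa2  N=0 Z=1
after  5: x0=0xaa x1=0xa2 x2=0x00 x3=0x49 x4=0xaa  N=1 Z=0
after  6: x0=0x4c x1=0xa2 x2=0x00 x3=0x49 x4=0xaa  N=0 Z=0
after  7: x0=0x4c x1=0xa2 x2=0x00 x3=0xb4 x4=0xaa  N=1 Z=0
-- IRQ taken; context saved, return-PC = 8 --

FLAGS = (N=1, Z=0)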